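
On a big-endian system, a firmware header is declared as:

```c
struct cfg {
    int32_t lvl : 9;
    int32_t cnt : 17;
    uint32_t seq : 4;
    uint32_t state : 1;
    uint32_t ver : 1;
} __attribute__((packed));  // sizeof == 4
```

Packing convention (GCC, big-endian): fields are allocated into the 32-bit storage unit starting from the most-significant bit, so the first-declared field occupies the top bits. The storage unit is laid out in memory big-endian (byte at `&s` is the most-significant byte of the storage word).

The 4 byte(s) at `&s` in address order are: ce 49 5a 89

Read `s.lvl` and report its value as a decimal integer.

[0]=0xce [1]=0x49 [2]=0x5a [3]=0x89 (big-endian) → word 0xce495a89
lvl:9 @ bit 23 → (0xce495a89>>23)&0x1ff = 0x19c  ←
cnt:17 @ bit 6 → (0xce495a89>>6)&0x1ffff = 0x1256a
seq:4 @ bit 2 → (0xce495a89>>2)&0xf = 0x2
state:1 @ bit 1 → (0xce495a89>>1)&0x1 = 0x0
ver:1 @ bit 0 → (0xce495a89>>0)&0x1 = 0x1
lvl signed 9b, MSB=1: 412 - 512 = -100

-100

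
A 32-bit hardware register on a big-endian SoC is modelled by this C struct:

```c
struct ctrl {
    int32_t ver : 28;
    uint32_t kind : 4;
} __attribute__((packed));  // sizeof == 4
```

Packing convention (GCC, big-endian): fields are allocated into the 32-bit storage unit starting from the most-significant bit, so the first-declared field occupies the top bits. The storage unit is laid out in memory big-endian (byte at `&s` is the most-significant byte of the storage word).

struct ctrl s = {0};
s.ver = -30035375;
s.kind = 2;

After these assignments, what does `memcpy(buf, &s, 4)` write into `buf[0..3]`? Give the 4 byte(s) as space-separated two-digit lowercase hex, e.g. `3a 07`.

[4+:28] ver=-30035375 & 0xfffffff = 0xe35b251; word=0xe35b2510
[0+:4] kind=2 & 0xf = 0x2; word=0xe35b2512
word = 0xe35b2512 → big-endian bytes:
  [0]=0xe3  [1]=0x5b  [2]=0x25  [3]=0x12

e3 5b 25 12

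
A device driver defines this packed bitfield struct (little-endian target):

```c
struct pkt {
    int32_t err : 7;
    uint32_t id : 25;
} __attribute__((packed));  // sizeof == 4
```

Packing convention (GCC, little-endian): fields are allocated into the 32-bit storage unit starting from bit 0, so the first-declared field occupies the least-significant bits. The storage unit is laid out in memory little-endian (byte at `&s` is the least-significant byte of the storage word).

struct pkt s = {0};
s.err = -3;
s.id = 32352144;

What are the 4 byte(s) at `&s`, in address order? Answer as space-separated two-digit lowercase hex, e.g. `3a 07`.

7d c8 d3 f6

err:7 = -3 → 0x7d << 0 → word 0x0000007d
id:25 = 32352144 → 0x1eda790 << 7 → word 0xf6d3c87d
word = 0xf6d3c87d → little-endian bytes:
  [0]=0x7d  [1]=0xc8  [2]=0xd3  [3]=0xf6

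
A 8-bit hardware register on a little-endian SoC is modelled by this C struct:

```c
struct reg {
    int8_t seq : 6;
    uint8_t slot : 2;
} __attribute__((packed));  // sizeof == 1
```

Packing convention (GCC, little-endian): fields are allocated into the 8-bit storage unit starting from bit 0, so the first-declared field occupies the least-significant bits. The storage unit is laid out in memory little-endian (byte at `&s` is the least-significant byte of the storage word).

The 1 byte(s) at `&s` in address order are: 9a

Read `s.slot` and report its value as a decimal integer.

2

[0]=0x9a (little-endian) → word 0x9a
seq:6 @ bit 0 → (0x9a>>0)&0x3f = 0x1a
slot:2 @ bit 6 → (0x9a>>6)&0x3 = 0x2  ←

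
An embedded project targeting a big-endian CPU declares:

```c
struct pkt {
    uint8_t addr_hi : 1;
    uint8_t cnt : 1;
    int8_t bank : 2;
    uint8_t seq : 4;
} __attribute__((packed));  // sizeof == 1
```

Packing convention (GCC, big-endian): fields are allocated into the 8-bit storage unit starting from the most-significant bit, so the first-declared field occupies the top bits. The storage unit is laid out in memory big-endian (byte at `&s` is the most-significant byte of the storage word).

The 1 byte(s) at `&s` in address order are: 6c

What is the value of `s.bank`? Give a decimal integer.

[0]=0x6c (big-endian) → word 0x6c
addr_hi [7+:1] = (word>>7) & 0x1 = 0
cnt [6+:1] = (word>>6) & 0x1 = 1
bank [4+:2] = (word>>4) & 0x3 = 2  ←
seq [0+:4] = (word>>0) & 0xf = 12
bank signed 2b, MSB=1: 2 - 4 = -2

-2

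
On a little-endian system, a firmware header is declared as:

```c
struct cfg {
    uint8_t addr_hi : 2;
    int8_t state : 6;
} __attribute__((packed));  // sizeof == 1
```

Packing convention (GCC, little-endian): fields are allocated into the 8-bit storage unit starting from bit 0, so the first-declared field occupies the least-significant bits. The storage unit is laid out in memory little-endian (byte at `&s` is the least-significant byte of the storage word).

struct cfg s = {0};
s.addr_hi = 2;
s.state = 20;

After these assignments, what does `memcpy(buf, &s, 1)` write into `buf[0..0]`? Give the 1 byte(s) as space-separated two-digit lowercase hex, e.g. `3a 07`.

addr_hi (2b) val=2 bits=0x2 at bit 0: 0x02
state (6b) val=20 bits=0x14 at bit 2: 0x52
word = 0x52 → little-endian bytes:
  [0]=0x52

52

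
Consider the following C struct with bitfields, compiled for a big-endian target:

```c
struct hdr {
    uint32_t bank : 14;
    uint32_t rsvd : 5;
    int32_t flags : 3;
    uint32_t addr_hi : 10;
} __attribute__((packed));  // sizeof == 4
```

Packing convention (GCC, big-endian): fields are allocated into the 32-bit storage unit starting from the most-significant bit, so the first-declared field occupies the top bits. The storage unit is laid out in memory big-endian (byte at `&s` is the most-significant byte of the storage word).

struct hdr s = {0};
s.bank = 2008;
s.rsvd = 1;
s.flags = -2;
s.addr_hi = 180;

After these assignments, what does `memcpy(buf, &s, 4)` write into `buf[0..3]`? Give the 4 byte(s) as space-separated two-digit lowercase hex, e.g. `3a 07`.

1f 60 38 b4

[18+:14] bank=2008 & 0x3fff = 0x7d8; word=0x1f600000
[13+:5] rsvd=1 & 0x1f = 0x1; word=0x1f602000
[10+:3] flags=-2 & 0x7 = 0x6; word=0x1f603800
[0+:10] addr_hi=180 & 0x3ff = 0xb4; word=0x1f6038b4
word = 0x1f6038b4 → big-endian bytes:
  [0]=0x1f  [1]=0x60  [2]=0x38  [3]=0xb4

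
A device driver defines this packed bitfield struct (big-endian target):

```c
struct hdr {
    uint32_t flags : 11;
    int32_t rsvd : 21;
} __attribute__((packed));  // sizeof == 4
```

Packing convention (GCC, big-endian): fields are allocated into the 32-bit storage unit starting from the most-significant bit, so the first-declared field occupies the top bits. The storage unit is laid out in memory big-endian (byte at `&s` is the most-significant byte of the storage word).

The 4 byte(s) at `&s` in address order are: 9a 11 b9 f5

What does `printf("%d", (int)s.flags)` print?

1232

[0]=0x9a [1]=0x11 [2]=0xb9 [3]=0xf5 (big-endian) → word 0x9a11b9f5
flags:11 @ bit 21 → (0x9a11b9f5>>21)&0x7ff = 0x4d0  ←
rsvd:21 @ bit 0 → (0x9a11b9f5>>0)&0x1fffff = 0x11b9f5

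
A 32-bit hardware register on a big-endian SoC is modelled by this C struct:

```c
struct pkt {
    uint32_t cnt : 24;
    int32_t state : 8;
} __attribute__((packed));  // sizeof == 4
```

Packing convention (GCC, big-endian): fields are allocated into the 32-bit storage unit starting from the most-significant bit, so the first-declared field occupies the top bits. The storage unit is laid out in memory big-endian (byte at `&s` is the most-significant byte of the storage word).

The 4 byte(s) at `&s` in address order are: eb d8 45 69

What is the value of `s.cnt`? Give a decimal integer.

15456325

[0]=0xeb [1]=0xd8 [2]=0x45 [3]=0x69 (big-endian) → word 0xebd84569
cnt [8+:24] = (word>>8) & 0xffffff = 15456325  ←
state [0+:8] = (word>>0) & 0xff = 105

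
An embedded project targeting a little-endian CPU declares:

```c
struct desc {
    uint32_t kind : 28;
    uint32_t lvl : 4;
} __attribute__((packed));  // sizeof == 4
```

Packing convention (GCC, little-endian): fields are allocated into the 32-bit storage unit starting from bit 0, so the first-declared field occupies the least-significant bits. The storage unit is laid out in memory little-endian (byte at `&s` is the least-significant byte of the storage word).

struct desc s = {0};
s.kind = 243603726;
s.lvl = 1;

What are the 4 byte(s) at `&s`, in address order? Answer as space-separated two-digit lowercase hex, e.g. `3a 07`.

kind (28b) val=243603726 bits=0xe85190e at bit 0: 0x0e85190e
lvl (4b) val=1 bits=0x1 at bit 28: 0x1e85190e
word = 0x1e85190e → little-endian bytes:
  [0]=0x0e  [1]=0x19  [2]=0x85  [3]=0x1e

0e 19 85 1e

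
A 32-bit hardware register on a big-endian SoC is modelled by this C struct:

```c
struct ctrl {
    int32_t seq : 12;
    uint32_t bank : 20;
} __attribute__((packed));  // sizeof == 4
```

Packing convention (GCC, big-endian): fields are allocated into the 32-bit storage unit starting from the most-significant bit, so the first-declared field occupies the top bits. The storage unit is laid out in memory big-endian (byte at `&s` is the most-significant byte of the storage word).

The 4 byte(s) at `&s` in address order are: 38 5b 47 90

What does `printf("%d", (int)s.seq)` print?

[0]=0x38 [1]=0x5b [2]=0x47 [3]=0x90 (big-endian) → word 0x385b4790
seq [20+:12] = (word>>20) & 0xfff = 901  ←
bank [0+:20] = (word>>0) & 0xfffff = 739216
seq signed 12b, MSB=0: value = 901

901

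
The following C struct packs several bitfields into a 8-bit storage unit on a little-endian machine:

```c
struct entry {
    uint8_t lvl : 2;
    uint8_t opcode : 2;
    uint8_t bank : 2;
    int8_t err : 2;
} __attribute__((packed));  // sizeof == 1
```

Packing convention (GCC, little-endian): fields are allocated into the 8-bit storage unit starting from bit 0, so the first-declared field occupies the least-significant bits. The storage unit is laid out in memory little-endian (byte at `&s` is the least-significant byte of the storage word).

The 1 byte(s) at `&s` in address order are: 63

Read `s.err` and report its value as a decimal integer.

1

[0]=0x63 (little-endian) → word 0x63
lvl:2 @ bit 0 → (0x63>>0)&0x3 = 0x3
opcode:2 @ bit 2 → (0x63>>2)&0x3 = 0x0
bank:2 @ bit 4 → (0x63>>4)&0x3 = 0x2
err:2 @ bit 6 → (0x63>>6)&0x3 = 0x1  ←
err signed 2b, MSB=0: value = 1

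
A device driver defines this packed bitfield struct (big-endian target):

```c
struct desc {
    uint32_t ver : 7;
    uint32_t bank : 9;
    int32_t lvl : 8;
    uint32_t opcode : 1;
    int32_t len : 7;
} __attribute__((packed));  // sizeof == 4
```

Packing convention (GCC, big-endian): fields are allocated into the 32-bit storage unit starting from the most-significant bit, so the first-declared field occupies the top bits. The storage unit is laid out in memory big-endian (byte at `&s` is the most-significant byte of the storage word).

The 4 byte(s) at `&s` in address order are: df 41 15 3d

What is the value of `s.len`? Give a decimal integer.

[0]=0xdf [1]=0x41 [2]=0x15 [3]=0x3d (big-endian) → word 0xdf41153d
ver [25+:7] = (word>>25) & 0x7f = 111
bank [16+:9] = (word>>16) & 0x1ff = 321
lvl [8+:8] = (word>>8) & 0xff = 21
opcode [7+:1] = (word>>7) & 0x1 = 0
len [0+:7] = (word>>0) & 0x7f = 61  ←
len signed 7b, MSB=0: value = 61

61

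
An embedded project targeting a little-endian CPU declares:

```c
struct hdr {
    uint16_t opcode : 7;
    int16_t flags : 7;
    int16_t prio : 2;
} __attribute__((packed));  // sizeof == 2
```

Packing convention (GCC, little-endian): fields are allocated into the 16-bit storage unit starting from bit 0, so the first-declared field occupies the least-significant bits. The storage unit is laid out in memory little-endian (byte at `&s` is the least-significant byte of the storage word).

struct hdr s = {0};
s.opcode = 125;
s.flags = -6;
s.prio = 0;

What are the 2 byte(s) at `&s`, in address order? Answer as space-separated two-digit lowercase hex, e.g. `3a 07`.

opcode:7 = 125 → 0x7d << 0 → word 0x007d
flags:7 = -6 → 0x7a << 7 → word 0x3d7d
prio:2 = 0 → 0x0 << 14 → word 0x3d7d
word = 0x3d7d → little-endian bytes:
  [0]=0x7d  [1]=0x3d

7d 3d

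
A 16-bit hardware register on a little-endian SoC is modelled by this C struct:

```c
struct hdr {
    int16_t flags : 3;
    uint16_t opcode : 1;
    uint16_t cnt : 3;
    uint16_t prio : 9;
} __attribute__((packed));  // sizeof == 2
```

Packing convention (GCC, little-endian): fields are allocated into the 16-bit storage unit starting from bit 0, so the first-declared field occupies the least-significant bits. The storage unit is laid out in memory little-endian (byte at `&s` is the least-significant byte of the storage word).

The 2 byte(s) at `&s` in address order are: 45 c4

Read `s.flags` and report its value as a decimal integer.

-3

[0]=0x45 [1]=0xc4 (little-endian) → word 0xc445
flags [0+:3] = (word>>0) & 0x7 = 5  ←
opcode [3+:1] = (word>>3) & 0x1 = 0
cnt [4+:3] = (word>>4) & 0x7 = 4
prio [7+:9] = (word>>7) & 0x1ff = 392
flags signed 3b, MSB=1: 5 - 8 = -3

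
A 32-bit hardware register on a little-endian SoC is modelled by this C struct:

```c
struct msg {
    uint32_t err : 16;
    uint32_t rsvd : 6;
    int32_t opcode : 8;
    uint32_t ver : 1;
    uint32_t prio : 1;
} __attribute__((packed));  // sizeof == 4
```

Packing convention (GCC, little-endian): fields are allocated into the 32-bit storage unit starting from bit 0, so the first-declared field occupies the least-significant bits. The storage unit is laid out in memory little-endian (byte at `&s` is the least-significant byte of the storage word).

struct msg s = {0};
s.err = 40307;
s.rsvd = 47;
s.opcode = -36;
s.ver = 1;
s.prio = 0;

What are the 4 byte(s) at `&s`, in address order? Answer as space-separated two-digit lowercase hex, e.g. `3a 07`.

73 9d 2f 77

err:16 = 40307 → 0x9d73 << 0 → word 0x00009d73
rsvd:6 = 47 → 0x2f << 16 → word 0x002f9d73
opcode:8 = -36 → 0xdc << 22 → word 0x372f9d73
ver:1 = 1 → 0x1 << 30 → word 0x772f9d73
prio:1 = 0 → 0x0 << 31 → word 0x772f9d73
word = 0x772f9d73 → little-endian bytes:
  [0]=0x73  [1]=0x9d  [2]=0x2f  [3]=0x77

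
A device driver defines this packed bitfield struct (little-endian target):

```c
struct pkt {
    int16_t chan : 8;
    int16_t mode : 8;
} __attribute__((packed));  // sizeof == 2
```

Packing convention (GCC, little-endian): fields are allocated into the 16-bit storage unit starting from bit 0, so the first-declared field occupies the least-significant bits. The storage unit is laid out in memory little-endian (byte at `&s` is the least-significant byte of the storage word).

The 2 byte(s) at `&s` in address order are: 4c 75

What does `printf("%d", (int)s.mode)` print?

117

[0]=0x4c [1]=0x75 (little-endian) → word 0x754c
chan:8 @ bit 0 → (0x754c>>0)&0xff = 0x4c
mode:8 @ bit 8 → (0x754c>>8)&0xff = 0x75  ←
mode signed 8b, MSB=0: value = 117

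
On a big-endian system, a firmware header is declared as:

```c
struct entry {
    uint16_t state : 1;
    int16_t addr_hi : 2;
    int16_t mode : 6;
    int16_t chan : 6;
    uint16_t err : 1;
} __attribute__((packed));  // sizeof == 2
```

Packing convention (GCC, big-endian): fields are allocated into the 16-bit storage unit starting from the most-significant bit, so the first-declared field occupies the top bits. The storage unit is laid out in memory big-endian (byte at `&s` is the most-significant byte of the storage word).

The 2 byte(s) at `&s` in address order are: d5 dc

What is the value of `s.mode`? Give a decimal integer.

[0]=0xd5 [1]=0xdc (big-endian) → word 0xd5dc
state:1 @ bit 15 → (0xd5dc>>15)&0x1 = 0x1
addr_hi:2 @ bit 13 → (0xd5dc>>13)&0x3 = 0x2
mode:6 @ bit 7 → (0xd5dc>>7)&0x3f = 0x2b  ←
chan:6 @ bit 1 → (0xd5dc>>1)&0x3f = 0x2e
err:1 @ bit 0 → (0xd5dc>>0)&0x1 = 0x0
mode signed 6b, MSB=1: 43 - 64 = -21

-21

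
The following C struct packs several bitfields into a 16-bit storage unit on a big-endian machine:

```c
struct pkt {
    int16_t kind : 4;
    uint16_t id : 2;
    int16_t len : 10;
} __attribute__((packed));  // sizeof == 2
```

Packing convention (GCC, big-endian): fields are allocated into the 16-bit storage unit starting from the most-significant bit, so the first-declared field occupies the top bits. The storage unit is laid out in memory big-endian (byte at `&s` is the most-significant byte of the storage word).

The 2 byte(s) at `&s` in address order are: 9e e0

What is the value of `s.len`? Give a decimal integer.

-288

[0]=0x9e [1]=0xe0 (big-endian) → word 0x9ee0
kind [12+:4] = (word>>12) & 0xf = 9
id [10+:2] = (word>>10) & 0x3 = 3
len [0+:10] = (word>>0) & 0x3ff = 736  ←
len signed 10b, MSB=1: 736 - 1024 = -288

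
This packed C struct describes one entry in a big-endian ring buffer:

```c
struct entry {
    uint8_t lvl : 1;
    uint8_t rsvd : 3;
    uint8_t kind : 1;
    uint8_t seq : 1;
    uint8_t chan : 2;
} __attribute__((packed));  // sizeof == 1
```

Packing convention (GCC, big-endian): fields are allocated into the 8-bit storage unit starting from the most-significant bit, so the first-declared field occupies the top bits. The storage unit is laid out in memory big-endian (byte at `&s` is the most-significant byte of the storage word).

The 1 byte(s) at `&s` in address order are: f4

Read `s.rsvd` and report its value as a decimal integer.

[0]=0xf4 (big-endian) → word 0xf4
lvl:1 @ bit 7 → (0xf4>>7)&0x1 = 0x1
rsvd:3 @ bit 4 → (0xf4>>4)&0x7 = 0x7  ←
kind:1 @ bit 3 → (0xf4>>3)&0x1 = 0x0
seq:1 @ bit 2 → (0xf4>>2)&0x1 = 0x1
chan:2 @ bit 0 → (0xf4>>0)&0x3 = 0x0

7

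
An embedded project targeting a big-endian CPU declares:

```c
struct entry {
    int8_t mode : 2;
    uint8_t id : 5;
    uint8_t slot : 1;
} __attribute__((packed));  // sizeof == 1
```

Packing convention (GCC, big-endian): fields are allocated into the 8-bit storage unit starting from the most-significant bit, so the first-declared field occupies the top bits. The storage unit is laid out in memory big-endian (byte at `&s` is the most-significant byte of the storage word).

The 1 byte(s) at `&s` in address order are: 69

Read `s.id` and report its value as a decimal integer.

20

[0]=0x69 (big-endian) → word 0x69
mode [6+:2] = (word>>6) & 0x3 = 1
id [1+:5] = (word>>1) & 0x1f = 20  ←
slot [0+:1] = (word>>0) & 0x1 = 1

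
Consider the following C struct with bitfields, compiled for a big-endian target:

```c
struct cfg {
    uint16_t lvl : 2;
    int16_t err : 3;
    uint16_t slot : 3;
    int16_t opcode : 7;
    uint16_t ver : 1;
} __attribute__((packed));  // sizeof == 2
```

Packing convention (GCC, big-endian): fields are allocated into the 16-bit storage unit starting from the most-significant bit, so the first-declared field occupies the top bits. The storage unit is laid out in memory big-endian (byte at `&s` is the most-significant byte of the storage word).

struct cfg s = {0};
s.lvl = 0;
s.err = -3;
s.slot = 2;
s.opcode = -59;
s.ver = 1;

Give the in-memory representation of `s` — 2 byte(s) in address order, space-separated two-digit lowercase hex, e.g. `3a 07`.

2a 8b

lvl:2 = 0 → 0x0 << 14 → word 0x0000
err:3 = -3 → 0x5 << 11 → word 0x2800
slot:3 = 2 → 0x2 << 8 → word 0x2a00
opcode:7 = -59 → 0x45 << 1 → word 0x2a8a
ver:1 = 1 → 0x1 << 0 → word 0x2a8b
word = 0x2a8b → big-endian bytes:
  [0]=0x2a  [1]=0x8b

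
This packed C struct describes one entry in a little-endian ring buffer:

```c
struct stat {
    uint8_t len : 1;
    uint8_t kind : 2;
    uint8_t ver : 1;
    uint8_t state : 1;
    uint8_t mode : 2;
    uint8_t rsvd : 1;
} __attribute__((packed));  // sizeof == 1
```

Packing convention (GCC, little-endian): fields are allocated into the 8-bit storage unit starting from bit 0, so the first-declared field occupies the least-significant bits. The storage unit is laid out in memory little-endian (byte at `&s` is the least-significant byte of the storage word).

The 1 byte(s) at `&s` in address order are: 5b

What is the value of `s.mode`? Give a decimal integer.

2

[0]=0x5b (little-endian) → word 0x5b
len:1 @ bit 0 → (0x5b>>0)&0x1 = 0x1
kind:2 @ bit 1 → (0x5b>>1)&0x3 = 0x1
ver:1 @ bit 3 → (0x5b>>3)&0x1 = 0x1
state:1 @ bit 4 → (0x5b>>4)&0x1 = 0x1
mode:2 @ bit 5 → (0x5b>>5)&0x3 = 0x2  ←
rsvd:1 @ bit 7 → (0x5b>>7)&0x1 = 0x0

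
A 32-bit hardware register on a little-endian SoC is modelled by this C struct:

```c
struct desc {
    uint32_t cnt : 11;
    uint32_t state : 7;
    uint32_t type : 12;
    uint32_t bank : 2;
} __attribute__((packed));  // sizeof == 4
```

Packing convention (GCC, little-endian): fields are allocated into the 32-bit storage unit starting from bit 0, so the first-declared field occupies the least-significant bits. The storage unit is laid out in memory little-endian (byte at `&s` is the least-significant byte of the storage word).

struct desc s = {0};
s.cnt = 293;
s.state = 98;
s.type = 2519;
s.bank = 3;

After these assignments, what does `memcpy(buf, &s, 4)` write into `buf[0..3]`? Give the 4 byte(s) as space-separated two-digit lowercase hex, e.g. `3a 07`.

25 11 5f e7

cnt:11 = 293 → 0x125 << 0 → word 0x00000125
state:7 = 98 → 0x62 << 11 → word 0x00031125
type:12 = 2519 → 0x9d7 << 18 → word 0x275f1125
bank:2 = 3 → 0x3 << 30 → word 0xe75f1125
word = 0xe75f1125 → little-endian bytes:
  [0]=0x25  [1]=0x11  [2]=0x5f  [3]=0xe7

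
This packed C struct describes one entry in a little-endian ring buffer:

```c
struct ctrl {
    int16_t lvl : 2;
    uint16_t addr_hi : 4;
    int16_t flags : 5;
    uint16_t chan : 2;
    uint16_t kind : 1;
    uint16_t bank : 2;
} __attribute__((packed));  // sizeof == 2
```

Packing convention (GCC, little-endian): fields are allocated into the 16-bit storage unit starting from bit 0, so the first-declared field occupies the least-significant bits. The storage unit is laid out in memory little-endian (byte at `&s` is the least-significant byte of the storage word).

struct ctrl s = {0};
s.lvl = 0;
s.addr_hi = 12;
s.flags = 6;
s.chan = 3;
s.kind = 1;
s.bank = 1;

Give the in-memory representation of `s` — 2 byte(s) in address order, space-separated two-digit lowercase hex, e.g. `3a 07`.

b0 79

lvl (2b) val=0 bits=0x0 at bit 0: 0x0000
addr_hi (4b) val=12 bits=0xc at bit 2: 0x0030
flags (5b) val=6 bits=0x6 at bit 6: 0x01b0
chan (2b) val=3 bits=0x3 at bit 11: 0x19b0
kind (1b) val=1 bits=0x1 at bit 13: 0x39b0
bank (2b) val=1 bits=0x1 at bit 14: 0x79b0
word = 0x79b0 → little-endian bytes:
  [0]=0xb0  [1]=0x79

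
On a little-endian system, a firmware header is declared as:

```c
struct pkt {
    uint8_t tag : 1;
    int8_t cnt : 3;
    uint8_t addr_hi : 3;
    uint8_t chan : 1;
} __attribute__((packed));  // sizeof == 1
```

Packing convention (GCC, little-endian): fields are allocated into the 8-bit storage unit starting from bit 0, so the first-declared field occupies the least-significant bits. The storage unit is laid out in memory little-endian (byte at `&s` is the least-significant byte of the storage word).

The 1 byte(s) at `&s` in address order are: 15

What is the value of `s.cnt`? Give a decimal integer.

[0]=0x15 (little-endian) → word 0x15
tag [0+:1] = (word>>0) & 0x1 = 1
cnt [1+:3] = (word>>1) & 0x7 = 2  ←
addr_hi [4+:3] = (word>>4) & 0x7 = 1
chan [7+:1] = (word>>7) & 0x1 = 0
cnt signed 3b, MSB=0: value = 2

2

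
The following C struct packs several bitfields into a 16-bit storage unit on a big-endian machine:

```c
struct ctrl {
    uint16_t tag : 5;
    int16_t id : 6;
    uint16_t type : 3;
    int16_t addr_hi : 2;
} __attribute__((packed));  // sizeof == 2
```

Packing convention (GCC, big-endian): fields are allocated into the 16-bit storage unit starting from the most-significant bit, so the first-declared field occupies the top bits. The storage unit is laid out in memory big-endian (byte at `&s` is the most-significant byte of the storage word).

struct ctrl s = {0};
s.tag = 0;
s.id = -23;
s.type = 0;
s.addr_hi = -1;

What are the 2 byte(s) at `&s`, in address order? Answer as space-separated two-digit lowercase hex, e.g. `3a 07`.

tag:5 = 0 → 0x0 << 11 → word 0x0000
id:6 = -23 → 0x29 << 5 → word 0x0520
type:3 = 0 → 0x0 << 2 → word 0x0520
addr_hi:2 = -1 → 0x3 << 0 → word 0x0523
word = 0x0523 → big-endian bytes:
  [0]=0x05  [1]=0x23

05 23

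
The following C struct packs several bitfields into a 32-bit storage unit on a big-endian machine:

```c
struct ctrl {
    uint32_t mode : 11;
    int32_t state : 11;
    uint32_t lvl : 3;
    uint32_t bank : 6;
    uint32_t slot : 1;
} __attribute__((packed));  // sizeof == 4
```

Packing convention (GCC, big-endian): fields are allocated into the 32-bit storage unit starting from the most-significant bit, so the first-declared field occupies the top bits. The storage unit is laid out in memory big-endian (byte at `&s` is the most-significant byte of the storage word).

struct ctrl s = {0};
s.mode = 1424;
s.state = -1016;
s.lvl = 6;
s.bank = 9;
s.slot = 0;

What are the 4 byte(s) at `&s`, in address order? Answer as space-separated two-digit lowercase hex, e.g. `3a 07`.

[21+:11] mode=1424 & 0x7ff = 0x590; word=0xb2000000
[10+:11] state=-1016 & 0x7ff = 0x408; word=0xb2102000
[7+:3] lvl=6 & 0x7 = 0x6; word=0xb2102300
[1+:6] bank=9 & 0x3f = 0x9; word=0xb2102312
[0+:1] slot=0 & 0x1 = 0x0; word=0xb2102312
word = 0xb2102312 → big-endian bytes:
  [0]=0xb2  [1]=0x10  [2]=0x23  [3]=0x12

b2 10 23 12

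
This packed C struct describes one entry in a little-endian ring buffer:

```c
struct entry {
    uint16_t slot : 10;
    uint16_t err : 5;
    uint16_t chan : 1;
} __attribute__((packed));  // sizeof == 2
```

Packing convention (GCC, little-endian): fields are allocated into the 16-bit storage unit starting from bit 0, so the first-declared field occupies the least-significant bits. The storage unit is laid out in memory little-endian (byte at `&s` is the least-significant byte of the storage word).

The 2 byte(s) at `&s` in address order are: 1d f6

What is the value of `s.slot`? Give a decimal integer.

541

[0]=0x1d [1]=0xf6 (little-endian) → word 0xf61d
slot:10 @ bit 0 → (0xf61d>>0)&0x3ff = 0x21d  ←
err:5 @ bit 10 → (0xf61d>>10)&0x1f = 0x1d
chan:1 @ bit 15 → (0xf61d>>15)&0x1 = 0x1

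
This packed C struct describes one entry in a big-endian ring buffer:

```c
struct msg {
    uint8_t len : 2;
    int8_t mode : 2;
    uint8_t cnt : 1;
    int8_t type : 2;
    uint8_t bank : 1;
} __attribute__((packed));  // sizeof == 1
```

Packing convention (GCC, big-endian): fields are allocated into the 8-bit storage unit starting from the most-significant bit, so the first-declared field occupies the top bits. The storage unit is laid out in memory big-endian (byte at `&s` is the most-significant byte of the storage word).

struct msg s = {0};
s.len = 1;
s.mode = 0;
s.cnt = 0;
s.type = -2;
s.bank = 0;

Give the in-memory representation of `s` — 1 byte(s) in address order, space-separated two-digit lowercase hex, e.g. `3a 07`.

44

len (2b) val=1 bits=0x1 at bit 6: 0x40
mode (2b) val=0 bits=0x0 at bit 4: 0x40
cnt (1b) val=0 bits=0x0 at bit 3: 0x40
type (2b) val=-2 bits=0x2 at bit 1: 0x44
bank (1b) val=0 bits=0x0 at bit 0: 0x44
word = 0x44 → big-endian bytes:
  [0]=0x44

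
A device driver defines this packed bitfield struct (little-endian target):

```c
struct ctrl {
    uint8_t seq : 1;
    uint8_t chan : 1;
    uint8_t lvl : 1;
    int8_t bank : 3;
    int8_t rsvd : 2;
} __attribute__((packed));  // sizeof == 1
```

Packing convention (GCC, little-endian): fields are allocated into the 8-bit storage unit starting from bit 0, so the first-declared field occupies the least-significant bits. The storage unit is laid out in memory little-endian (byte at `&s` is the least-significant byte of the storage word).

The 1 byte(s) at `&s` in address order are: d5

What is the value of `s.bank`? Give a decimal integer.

[0]=0xd5 (little-endian) → word 0xd5
seq:1 @ bit 0 → (0xd5>>0)&0x1 = 0x1
chan:1 @ bit 1 → (0xd5>>1)&0x1 = 0x0
lvl:1 @ bit 2 → (0xd5>>2)&0x1 = 0x1
bank:3 @ bit 3 → (0xd5>>3)&0x7 = 0x2  ←
rsvd:2 @ bit 6 → (0xd5>>6)&0x3 = 0x3
bank signed 3b, MSB=0: value = 2

2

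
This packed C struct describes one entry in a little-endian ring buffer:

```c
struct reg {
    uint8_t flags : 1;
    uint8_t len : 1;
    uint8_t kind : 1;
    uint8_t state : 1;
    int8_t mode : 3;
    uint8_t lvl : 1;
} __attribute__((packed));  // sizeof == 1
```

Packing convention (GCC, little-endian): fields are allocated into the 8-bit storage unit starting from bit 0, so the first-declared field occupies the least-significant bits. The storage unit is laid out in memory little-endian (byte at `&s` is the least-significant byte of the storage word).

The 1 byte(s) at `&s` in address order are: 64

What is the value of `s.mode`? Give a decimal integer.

[0]=0x64 (little-endian) → word 0x64
flags:1 @ bit 0 → (0x64>>0)&0x1 = 0x0
len:1 @ bit 1 → (0x64>>1)&0x1 = 0x0
kind:1 @ bit 2 → (0x64>>2)&0x1 = 0x1
state:1 @ bit 3 → (0x64>>3)&0x1 = 0x0
mode:3 @ bit 4 → (0x64>>4)&0x7 = 0x6  ←
lvl:1 @ bit 7 → (0x64>>7)&0x1 = 0x0
mode signed 3b, MSB=1: 6 - 8 = -2

-2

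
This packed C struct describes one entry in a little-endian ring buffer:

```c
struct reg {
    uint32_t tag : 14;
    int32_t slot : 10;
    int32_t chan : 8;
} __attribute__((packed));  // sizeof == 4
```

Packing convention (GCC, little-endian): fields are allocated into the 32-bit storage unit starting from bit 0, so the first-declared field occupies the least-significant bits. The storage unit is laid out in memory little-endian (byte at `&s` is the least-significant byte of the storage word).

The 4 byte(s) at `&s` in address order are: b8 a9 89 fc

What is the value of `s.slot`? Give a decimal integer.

[0]=0xb8 [1]=0xa9 [2]=0x89 [3]=0xfc (little-endian) → word 0xfc89a9b8
tag:14 @ bit 0 → (0xfc89a9b8>>0)&0x3fff = 0x29b8
slot:10 @ bit 14 → (0xfc89a9b8>>14)&0x3ff = 0x226  ←
chan:8 @ bit 24 → (0xfc89a9b8>>24)&0xff = 0xfc
slot signed 10b, MSB=1: 550 - 1024 = -474

-474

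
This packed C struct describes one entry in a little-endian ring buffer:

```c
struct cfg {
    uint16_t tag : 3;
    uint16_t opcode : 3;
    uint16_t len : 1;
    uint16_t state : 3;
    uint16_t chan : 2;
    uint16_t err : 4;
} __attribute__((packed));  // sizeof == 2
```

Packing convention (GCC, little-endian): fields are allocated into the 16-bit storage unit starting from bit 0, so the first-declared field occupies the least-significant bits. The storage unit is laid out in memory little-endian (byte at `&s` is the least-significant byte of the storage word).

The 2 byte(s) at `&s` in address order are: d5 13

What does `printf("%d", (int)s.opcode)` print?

2

[0]=0xd5 [1]=0x13 (little-endian) → word 0x13d5
tag:3 @ bit 0 → (0x13d5>>0)&0x7 = 0x5
opcode:3 @ bit 3 → (0x13d5>>3)&0x7 = 0x2  ←
len:1 @ bit 6 → (0x13d5>>6)&0x1 = 0x1
state:3 @ bit 7 → (0x13d5>>7)&0x7 = 0x7
chan:2 @ bit 10 → (0x13d5>>10)&0x3 = 0x0
err:4 @ bit 12 → (0x13d5>>12)&0xf = 0x1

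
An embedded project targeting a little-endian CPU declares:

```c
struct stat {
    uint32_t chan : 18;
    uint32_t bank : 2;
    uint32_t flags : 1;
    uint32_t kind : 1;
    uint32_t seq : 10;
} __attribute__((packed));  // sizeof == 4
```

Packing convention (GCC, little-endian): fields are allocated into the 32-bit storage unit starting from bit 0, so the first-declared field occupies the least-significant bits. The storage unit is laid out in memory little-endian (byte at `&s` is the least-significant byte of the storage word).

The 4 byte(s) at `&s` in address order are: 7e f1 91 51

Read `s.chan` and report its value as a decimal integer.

[0]=0x7e [1]=0xf1 [2]=0x91 [3]=0x51 (little-endian) → word 0x5191f17e
chan [0+:18] = (word>>0) & 0x3ffff = 127358  ←
bank [18+:2] = (word>>18) & 0x3 = 0
flags [20+:1] = (word>>20) & 0x1 = 1
kind [21+:1] = (word>>21) & 0x1 = 0
seq [22+:10] = (word>>22) & 0x3ff = 326

127358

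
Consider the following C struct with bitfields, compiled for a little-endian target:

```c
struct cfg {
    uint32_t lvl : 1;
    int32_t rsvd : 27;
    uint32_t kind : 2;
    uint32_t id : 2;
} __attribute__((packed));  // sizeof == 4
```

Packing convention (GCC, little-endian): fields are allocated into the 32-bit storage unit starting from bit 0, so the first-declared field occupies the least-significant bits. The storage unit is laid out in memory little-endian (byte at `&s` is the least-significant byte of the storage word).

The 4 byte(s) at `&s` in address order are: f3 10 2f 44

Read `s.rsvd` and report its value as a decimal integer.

35096697

[0]=0xf3 [1]=0x10 [2]=0x2f [3]=0x44 (little-endian) → word 0x442f10f3
lvl:1 @ bit 0 → (0x442f10f3>>0)&0x1 = 0x1
rsvd:27 @ bit 1 → (0x442f10f3>>1)&0x7ffffff = 0x2178879  ←
kind:2 @ bit 28 → (0x442f10f3>>28)&0x3 = 0x0
id:2 @ bit 30 → (0x442f10f3>>30)&0x3 = 0x1
rsvd signed 27b, MSB=0: value = 35096697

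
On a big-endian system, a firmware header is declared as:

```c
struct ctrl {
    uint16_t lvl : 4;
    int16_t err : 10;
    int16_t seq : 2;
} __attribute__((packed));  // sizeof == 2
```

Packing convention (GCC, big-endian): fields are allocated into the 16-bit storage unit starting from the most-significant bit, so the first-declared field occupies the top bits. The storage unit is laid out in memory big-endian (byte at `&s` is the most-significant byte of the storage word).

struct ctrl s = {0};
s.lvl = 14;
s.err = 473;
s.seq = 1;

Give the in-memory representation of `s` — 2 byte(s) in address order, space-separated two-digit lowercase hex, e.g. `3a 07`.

lvl:4 = 14 → 0xe << 12 → word 0xe000
err:10 = 473 → 0x1d9 << 2 → word 0xe764
seq:2 = 1 → 0x1 << 0 → word 0xe765
word = 0xe765 → big-endian bytes:
  [0]=0xe7  [1]=0x65

e7 65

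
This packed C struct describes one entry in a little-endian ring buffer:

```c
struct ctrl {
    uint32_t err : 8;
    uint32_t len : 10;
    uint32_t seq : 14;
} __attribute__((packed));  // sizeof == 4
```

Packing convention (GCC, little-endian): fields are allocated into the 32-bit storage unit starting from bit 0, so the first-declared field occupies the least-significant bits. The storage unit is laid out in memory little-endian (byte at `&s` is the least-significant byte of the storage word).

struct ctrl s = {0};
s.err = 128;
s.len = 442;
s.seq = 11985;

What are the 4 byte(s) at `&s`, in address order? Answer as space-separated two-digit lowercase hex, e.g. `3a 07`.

80 ba 45 bb

[0+:8] err=128 & 0xff = 0x80; word=0x00000080
[8+:10] len=442 & 0x3ff = 0x1ba; word=0x0001ba80
[18+:14] seq=11985 & 0x3fff = 0x2ed1; word=0xbb45ba80
word = 0xbb45ba80 → little-endian bytes:
  [0]=0x80  [1]=0xba  [2]=0x45  [3]=0xbb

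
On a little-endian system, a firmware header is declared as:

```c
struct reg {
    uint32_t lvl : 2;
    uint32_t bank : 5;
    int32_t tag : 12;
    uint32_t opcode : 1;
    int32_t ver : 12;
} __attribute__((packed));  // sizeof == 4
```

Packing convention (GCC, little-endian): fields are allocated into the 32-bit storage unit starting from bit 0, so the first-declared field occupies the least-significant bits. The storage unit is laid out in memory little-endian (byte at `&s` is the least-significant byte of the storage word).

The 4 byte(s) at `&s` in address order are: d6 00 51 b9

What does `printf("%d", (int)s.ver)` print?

-1131

[0]=0xd6 [1]=0x00 [2]=0x51 [3]=0xb9 (little-endian) → word 0xb95100d6
lvl:2 @ bit 0 → (0xb95100d6>>0)&0x3 = 0x2
bank:5 @ bit 2 → (0xb95100d6>>2)&0x1f = 0x15
tag:12 @ bit 7 → (0xb95100d6>>7)&0xfff = 0x201
opcode:1 @ bit 19 → (0xb95100d6>>19)&0x1 = 0x0
ver:12 @ bit 20 → (0xb95100d6>>20)&0xfff = 0xb95  ←
ver signed 12b, MSB=1: 2965 - 4096 = -1131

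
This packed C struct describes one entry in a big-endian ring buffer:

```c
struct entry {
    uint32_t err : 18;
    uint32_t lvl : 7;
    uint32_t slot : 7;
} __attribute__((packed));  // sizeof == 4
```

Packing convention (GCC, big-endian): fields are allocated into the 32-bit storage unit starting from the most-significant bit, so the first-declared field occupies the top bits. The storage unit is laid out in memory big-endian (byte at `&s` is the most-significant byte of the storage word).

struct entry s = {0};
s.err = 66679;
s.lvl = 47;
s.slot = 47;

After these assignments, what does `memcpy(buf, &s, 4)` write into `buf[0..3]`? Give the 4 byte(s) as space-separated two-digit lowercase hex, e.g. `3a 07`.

err (18b) val=66679 bits=0x10477 at bit 14: 0x411dc000
lvl (7b) val=47 bits=0x2f at bit 7: 0x411dd780
slot (7b) val=47 bits=0x2f at bit 0: 0x411dd7af
word = 0x411dd7af → big-endian bytes:
  [0]=0x41  [1]=0x1d  [2]=0xd7  [3]=0xaf

41 1d d7 af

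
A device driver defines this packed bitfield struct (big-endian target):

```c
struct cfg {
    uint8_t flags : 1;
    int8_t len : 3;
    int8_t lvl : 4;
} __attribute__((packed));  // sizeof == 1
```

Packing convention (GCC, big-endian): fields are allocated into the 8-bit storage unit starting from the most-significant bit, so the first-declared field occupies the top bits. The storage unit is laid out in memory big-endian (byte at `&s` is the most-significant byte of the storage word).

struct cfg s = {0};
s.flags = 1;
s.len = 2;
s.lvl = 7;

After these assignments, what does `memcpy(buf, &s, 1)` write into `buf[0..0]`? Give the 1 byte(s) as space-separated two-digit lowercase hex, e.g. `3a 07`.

flags:1 = 1 → 0x1 << 7 → word 0x80
len:3 = 2 → 0x2 << 4 → word 0xa0
lvl:4 = 7 → 0x7 << 0 → word 0xa7
word = 0xa7 → big-endian bytes:
  [0]=0xa7

a7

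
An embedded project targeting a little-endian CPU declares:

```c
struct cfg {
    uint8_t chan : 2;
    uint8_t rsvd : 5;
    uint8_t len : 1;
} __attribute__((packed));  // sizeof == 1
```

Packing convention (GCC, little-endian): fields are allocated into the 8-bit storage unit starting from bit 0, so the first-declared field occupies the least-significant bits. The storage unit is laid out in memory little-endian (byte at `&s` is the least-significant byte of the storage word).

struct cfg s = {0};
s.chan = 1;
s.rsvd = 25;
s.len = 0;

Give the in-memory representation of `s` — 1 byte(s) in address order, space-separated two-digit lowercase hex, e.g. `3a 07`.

[0+:2] chan=1 & 0x3 = 0x1; word=0x01
[2+:5] rsvd=25 & 0x1f = 0x19; word=0x65
[7+:1] len=0 & 0x1 = 0x0; word=0x65
word = 0x65 → little-endian bytes:
  [0]=0x65

65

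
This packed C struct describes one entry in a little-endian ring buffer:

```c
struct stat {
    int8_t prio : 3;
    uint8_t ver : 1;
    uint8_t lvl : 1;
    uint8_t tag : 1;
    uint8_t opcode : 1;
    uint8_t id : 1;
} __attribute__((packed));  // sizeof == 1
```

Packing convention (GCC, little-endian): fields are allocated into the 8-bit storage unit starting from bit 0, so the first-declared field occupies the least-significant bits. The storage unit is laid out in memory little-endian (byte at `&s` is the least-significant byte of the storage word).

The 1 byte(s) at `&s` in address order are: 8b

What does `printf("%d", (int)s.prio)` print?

3

[0]=0x8b (little-endian) → word 0x8b
prio [0+:3] = (word>>0) & 0x7 = 3  ←
ver [3+:1] = (word>>3) & 0x1 = 1
lvl [4+:1] = (word>>4) & 0x1 = 0
tag [5+:1] = (word>>5) & 0x1 = 0
opcode [6+:1] = (word>>6) & 0x1 = 0
id [7+:1] = (word>>7) & 0x1 = 1
prio signed 3b, MSB=0: value = 3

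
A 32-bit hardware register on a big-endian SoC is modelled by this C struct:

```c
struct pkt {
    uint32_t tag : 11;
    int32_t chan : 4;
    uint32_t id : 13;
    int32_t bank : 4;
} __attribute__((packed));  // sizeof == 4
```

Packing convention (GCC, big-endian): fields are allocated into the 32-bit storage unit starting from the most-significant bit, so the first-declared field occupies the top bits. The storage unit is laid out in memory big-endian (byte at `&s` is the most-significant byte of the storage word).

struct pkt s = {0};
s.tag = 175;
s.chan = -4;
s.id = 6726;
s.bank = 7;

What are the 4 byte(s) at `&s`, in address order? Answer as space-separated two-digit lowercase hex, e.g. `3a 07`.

15 f9 a4 67

tag (11b) val=175 bits=0xaf at bit 21: 0x15e00000
chan (4b) val=-4 bits=0xc at bit 17: 0x15f80000
id (13b) val=6726 bits=0x1a46 at bit 4: 0x15f9a460
bank (4b) val=7 bits=0x7 at bit 0: 0x15f9a467
word = 0x15f9a467 → big-endian bytes:
  [0]=0x15  [1]=0xf9  [2]=0xa4  [3]=0x67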